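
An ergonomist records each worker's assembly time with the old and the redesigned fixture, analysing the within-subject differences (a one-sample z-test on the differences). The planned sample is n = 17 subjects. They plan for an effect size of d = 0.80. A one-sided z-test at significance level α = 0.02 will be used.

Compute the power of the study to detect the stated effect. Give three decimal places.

Power ≈ 0.893

Noncentrality parameter: δ = d·√n = 0.80 × √17 = 3.2985
One-sided α = 0.02 → critical value z_{0.02} = 2.054.
Power = Φ(δ − 2.054) = Φ(1.245) = 0.8934.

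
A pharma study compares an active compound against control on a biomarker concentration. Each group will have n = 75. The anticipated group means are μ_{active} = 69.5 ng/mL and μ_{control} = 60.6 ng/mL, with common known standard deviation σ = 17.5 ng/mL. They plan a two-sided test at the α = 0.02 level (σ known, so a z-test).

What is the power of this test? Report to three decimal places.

Power ≈ 0.785

Standardized effect: d = |μ_{active} − μ_{control}| / σ = |69.5 − 60.6| / 17.5 = 0.5086
Noncentrality parameter: δ = d·√(n/2) = 0.5086 × √(75/2) = 3.1144
Critical value for a two-sided test at α = 0.02: z_{α/2} = 2.326.
Power = Φ(δ − 2.326) + Φ(−δ − 2.326) = Φ(0.788) + Φ(-5.441) = 0.7847 + 0.0000 = 0.7847.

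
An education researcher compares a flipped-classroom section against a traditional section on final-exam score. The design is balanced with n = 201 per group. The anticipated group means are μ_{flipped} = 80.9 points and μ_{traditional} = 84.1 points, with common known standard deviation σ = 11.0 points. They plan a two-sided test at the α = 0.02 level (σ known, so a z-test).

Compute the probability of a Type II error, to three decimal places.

Standardized effect: d = |μ_{flipped} − μ_{traditional}| / σ = |80.9 − 84.1| / 11.0 = 0.2909
Noncentrality parameter: δ = d·√(n/2) = 0.2909 × √(201/2) = 2.9164
Two-sided α = 0.02 → critical value z_{0.01} = 2.326.
Power = Φ(δ − 2.326) + Φ(−δ − 2.326) = Φ(0.590) + Φ(-5.243) = 0.7224 + 0.0000 = 0.7224.
Type II error: β = 1 − power = 1 − 0.7224 = 0.2776.

β ≈ 0.278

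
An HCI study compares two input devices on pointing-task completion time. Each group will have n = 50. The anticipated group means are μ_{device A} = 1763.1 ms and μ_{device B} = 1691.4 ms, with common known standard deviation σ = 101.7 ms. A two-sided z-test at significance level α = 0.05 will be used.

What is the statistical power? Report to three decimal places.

Power ≈ 0.941

Standardized effect: d = |μ_{device A} − μ_{device B}| / σ = |1763.1 − 1691.4| / 101.7 = 0.7050
Noncentrality parameter: δ = d·√(n/2) = 0.7050 × √(50/2) = 3.5251
Two-sided α = 0.05 → critical value z_{0.025} = 1.960.
Power = Φ(δ − 1.960) + Φ(−δ − 1.960) = Φ(1.565) + Φ(-5.485) = 0.9412 + 0.0000 = 0.9412.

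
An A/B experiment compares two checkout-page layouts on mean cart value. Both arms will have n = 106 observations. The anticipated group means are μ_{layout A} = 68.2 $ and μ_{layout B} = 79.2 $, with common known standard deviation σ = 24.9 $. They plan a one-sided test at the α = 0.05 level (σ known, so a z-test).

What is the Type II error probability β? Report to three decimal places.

β ≈ 0.058

Standardized effect: d = |μ_{layout A} − μ_{layout B}| / σ = |68.2 − 79.2| / 24.9 = 0.4418
Noncentrality parameter: δ = d·√(n/2) = 0.4418 × √(106/2) = 3.2161
Critical value for a one-sided test at α = 0.05: z_α = 1.645.
Power = P(Z > 1.645 − δ) = Φ(1.571) = 0.9419.
Type II error: β = 1 − power = 1 − 0.9419 = 0.0581.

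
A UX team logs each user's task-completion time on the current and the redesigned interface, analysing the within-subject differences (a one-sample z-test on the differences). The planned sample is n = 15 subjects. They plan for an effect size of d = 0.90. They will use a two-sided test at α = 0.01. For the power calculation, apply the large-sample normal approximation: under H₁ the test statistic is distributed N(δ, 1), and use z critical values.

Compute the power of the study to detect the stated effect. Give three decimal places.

Noncentrality parameter: δ = d·√n = 0.90 × √15 = 3.4857
Critical value for a two-sided test at α = 0.01: z_{α/2} = 2.576.
Power = Φ(δ − 2.576) + Φ(−δ − 2.576) = Φ(0.910) + Φ(-6.062) = 0.8186 + 0.0000 = 0.8186.

Power ≈ 0.819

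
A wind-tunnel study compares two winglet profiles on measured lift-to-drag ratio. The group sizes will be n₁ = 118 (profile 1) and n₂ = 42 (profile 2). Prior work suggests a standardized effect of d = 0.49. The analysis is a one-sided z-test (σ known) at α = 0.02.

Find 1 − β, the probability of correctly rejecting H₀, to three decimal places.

Power ≈ 0.750

Noncentrality parameter: δ = d / √(1/n₁ + 1/n₂) = 0.49 / √(1/118 + 1/42) = 2.7271
Critical value for a one-sided test at α = 0.02: z_α = 2.054.
Power = Φ(δ − 2.054) = Φ(0.673) = 0.7496.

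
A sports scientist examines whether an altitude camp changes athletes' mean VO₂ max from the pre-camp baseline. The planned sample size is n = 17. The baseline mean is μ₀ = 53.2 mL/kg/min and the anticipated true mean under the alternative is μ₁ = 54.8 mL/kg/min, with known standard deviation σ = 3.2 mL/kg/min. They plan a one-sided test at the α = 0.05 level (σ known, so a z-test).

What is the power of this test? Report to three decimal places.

Power ≈ 0.662

Standardized effect: d = |μ₁ − μ₀| / σ = |54.8 − 53.2| / 3.2 = 0.5000
Noncentrality parameter: δ = d·√n = 0.5000 × √17 = 2.0616
Critical value for a one-sided test at α = 0.05: z_α = 1.645.
Power = Φ(δ − 1.645) = Φ(0.417) = 0.6616.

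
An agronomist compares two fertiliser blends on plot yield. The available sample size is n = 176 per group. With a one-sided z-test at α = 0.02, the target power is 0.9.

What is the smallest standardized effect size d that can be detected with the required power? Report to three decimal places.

Need Φ(δ − 2.054) = 0.9, so δ = 2.054 + 1.282 = 3.335.
δ = d·√(n/2) ⇒ d = δ/√(n/2) = 3.335/√(176/2) = 0.3555.

d ≈ 0.356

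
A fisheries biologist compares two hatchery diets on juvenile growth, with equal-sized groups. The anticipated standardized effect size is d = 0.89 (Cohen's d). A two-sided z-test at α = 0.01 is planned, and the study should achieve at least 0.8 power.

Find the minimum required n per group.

n = 30 per group

Set Φ(δ − 2.576) = 0.8; then δ − 2.576 = Φ⁻¹(0.8) = 0.842, giving δ = 3.417.
(For δ > 0 the lower-tail rejection region contributes negligibly to power, so the one-term inversion is standard.)
δ = d·√(n/2) ⇒ n = 2(δ/d)² = 2 × (3.417 / 0.89)² = 29.49.
Round up to the next whole unit.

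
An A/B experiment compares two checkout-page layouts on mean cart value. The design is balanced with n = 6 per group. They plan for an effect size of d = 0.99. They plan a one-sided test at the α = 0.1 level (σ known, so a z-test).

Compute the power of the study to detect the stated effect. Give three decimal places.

Power ≈ 0.668

Noncentrality parameter: λ = d·√(n/2) = 0.99 × √(6/2) = 1.7147
One-sided α = 0.1 → critical value z_{0.1} = 1.282.
Power = P(Z > 1.282 − λ) = Φ(0.433) = 0.6676.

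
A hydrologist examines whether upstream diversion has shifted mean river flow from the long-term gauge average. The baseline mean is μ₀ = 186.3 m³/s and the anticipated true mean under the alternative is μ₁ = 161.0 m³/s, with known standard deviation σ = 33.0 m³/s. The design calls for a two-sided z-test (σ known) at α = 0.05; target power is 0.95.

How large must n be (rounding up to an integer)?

n = 23

Standardized effect: d = |μ₁ − μ₀| / σ = |161.0 − 186.3| / 33.0 = 0.7667
For power 0.95 need Φ(δ − z_{0.025}) = 0.95, so δ = z_{0.025} + z_{0.05} = 1.960 + 1.645 = 3.605.
(Ignoring the negligible lower-tail rejection probability gives the usual closed-form inversion.)
δ = d·√n ⇒ n = (δ/d)² = (3.605 / 0.7667)² = 22.11.
Rounding up, n = 23.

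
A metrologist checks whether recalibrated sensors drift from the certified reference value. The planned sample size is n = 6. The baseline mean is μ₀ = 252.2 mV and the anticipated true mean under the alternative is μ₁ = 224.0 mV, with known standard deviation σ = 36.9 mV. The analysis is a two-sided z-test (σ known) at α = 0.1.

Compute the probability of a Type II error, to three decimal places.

Standardized effect: d = |μ₁ − μ₀| / σ = |224.0 − 252.2| / 36.9 = 0.7642
Noncentrality parameter: δ = d·√n = 0.7642 × √6 = 1.8720
Two-sided α = 0.1 → critical value z_{0.05} = 1.645.
Power = Φ(δ − 1.645) + Φ(−δ − 1.645) = Φ(0.227) + Φ(-3.517) = 0.5898 + 0.0002 = 0.5901.
Type II error: β = 1 − power = 1 − 0.5901 = 0.4099.

β ≈ 0.410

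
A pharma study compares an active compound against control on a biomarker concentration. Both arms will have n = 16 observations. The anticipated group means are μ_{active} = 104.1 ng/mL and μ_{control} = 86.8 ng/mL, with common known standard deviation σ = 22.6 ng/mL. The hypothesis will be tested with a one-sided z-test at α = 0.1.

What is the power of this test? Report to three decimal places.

Power ≈ 0.812

Standardized effect: d = |μ_{active} − μ_{control}| / σ = |104.1 − 86.8| / 22.6 = 0.7655
Noncentrality parameter: δ = d·√(n/2) = 0.7655 × √(16/2) = 2.1651
Critical value for a one-sided test at α = 0.1: z_α = 1.282.
Power = P(Z > 1.282 − δ) = Φ(0.884) = 0.8115.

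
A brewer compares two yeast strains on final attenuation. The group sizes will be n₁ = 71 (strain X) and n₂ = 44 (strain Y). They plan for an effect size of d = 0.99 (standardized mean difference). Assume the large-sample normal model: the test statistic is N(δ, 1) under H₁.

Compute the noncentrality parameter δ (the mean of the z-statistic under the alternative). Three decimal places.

δ ≈ 5.160

The noncentrality parameter scales effect size by the design's sample-size factor: δ = d / √(1/n₁ + 1/n₂) = 0.99 / √(1/71 + 1/44) = 5.1599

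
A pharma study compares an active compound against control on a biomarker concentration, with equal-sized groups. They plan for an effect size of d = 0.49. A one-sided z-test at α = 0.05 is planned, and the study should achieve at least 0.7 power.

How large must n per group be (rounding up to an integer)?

n = 40 per group

Set Φ(δ − 1.645) = 0.7; then δ − 1.645 = Φ⁻¹(0.7) = 0.524, giving δ = 2.169.
δ = d·√(n/2) ⇒ n = 2(δ/d)² = 2 × (2.169 / 0.49)² = 39.20.
Round up to the next whole unit.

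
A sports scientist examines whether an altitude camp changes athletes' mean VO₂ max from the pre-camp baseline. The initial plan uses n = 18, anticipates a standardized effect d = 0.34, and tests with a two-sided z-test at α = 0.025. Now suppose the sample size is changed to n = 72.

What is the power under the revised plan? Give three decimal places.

Power ≈ 0.740

With n = 72: δ = d·√n = 0.34 × √72 = 2.8850. Critical value z_{0.0125} = 2.241.
Revised power = Φ(δ − 2.241) + Φ(−δ − 2.241) = Φ(0.644) + Φ(-5.126) = 0.7401 + 0.0000 = 0.7401.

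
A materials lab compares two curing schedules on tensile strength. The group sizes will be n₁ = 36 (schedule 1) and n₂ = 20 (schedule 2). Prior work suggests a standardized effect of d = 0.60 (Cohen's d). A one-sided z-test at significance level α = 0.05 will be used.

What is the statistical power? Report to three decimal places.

Noncentrality parameter: δ = d / √(1/n₁ + 1/n₂) = 0.60 / √(1/36 + 1/20) = 2.1514
One-sided α = 0.05 → critical value z_{0.05} = 1.645.
Power = P(Z > 1.645 − δ) = Φ(0.507) = 0.6938.

Power ≈ 0.694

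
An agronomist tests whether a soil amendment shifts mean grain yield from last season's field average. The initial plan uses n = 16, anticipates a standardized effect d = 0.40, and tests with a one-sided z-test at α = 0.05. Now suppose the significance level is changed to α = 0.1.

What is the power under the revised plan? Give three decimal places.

δ = d·√n = 0.40 × √16 = 1.6000 (unchanged). New critical value: z_{0.1} = 1.282.
Revised power = Φ(δ − 1.282) = Φ(0.318) = 0.6249.

Power ≈ 0.625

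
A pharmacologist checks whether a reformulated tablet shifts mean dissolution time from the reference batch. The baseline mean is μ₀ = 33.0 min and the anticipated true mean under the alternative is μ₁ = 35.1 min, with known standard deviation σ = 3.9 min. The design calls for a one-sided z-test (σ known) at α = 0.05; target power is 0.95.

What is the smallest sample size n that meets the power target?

n = 38

Standardized effect: d = |μ₁ − μ₀| / σ = |35.1 − 33.0| / 3.9 = 0.5385
For power 0.95 need Φ(δ − z_{0.05}) = 0.95, so δ = z_{0.05} + z_{0.05} = 1.645 + 1.645 = 3.290.
δ = d·√n ⇒ n = (δ/d)² = (3.290 / 0.5385)² = 37.33.
Round up to the next whole unit.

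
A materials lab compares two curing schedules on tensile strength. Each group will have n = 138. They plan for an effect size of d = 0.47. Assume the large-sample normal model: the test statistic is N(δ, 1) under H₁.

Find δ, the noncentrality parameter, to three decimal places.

δ ≈ 3.904

The noncentrality parameter scales effect size by the design's sample-size factor: δ = d·√(n/2) = 0.47 × √(138/2) = 3.9041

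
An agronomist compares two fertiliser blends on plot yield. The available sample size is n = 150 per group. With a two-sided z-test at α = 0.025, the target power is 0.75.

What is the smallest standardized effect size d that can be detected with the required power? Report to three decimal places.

Required noncentrality: δ = z_{0.0125} + z_{0.25} = 2.241 + 0.674 = 2.916.
(Lower-tail contribution to power is negligible for δ > 0.)
δ = d·√(n/2) ⇒ d = δ/√(n/2) = 2.916/√(150/2) = 0.3367.

d ≈ 0.337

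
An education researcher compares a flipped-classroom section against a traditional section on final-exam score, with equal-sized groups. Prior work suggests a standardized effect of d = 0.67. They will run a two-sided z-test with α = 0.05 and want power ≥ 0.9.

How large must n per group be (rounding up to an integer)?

n = 47 per group

For power 0.9 need Φ(δ − z_{0.025}) = 0.9, so δ = z_{0.025} + z_{0.10} = 1.960 + 1.282 = 3.242.
(The Φ(−δ − z_{α/2}) term is vanishingly small for δ > 0 and is dropped in the standard sample-size formula.)
δ = d·√(n/2) ⇒ n = 2(δ/d)² = 2 × (3.242 / 0.67)² = 46.81.
Rounding up, n = 47 per group.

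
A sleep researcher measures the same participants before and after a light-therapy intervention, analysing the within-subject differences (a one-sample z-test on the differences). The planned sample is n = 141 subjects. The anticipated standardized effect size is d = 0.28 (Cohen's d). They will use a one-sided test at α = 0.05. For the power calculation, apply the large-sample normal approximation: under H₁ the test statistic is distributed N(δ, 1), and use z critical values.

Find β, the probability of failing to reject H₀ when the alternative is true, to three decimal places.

Noncentrality parameter: λ = d·√n = 0.28 × √141 = 3.3248
Critical value for a one-sided test at α = 0.05: z_α = 1.645.
Power = Φ(λ − 1.645) = Φ(1.680) = 0.9535.
Type II error: β = 1 − power = 1 − 0.9535 = 0.0465.

β ≈ 0.046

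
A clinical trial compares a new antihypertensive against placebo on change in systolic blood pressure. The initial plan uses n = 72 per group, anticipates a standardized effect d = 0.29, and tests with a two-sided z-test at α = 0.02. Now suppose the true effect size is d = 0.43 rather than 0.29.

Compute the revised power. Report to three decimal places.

Power ≈ 0.600

With d = 0.43: δ = d·√(n/2) = 0.43 × √(72/2) = 2.5800. Critical value z_{0.01} = 2.326.
Revised power = Φ(δ − 2.326) + Φ(−δ − 2.326) = Φ(0.254) + Φ(-4.906) = 0.6001 + 0.0000 = 0.6001.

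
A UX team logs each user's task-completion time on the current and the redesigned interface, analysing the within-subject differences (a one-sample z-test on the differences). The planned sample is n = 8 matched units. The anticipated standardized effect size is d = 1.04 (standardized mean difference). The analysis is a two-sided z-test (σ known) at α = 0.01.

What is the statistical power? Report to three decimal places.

Power ≈ 0.643

Noncentrality parameter: λ = d·√n = 1.04 × √8 = 2.9416
Critical value for a two-sided test at α = 0.01: z_{α/2} = 2.576.
Power = Φ(λ − 2.576) + Φ(−λ − 2.576) = Φ(0.366) + Φ(-5.517) = 0.6427 + 0.0000 = 0.6427.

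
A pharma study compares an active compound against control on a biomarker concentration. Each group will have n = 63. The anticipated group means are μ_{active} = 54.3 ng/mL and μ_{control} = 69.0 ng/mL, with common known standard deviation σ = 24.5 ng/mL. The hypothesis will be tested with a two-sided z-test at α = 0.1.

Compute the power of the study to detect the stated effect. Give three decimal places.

Power ≈ 0.958

Standardized effect: d = |μ_{active} − μ_{control}| / σ = |54.3 − 69.0| / 24.5 = 0.6000
Noncentrality parameter: δ = d·√(n/2) = 0.6000 × √(63/2) = 3.3675
Two-sided α = 0.1 → critical value z_{0.05} = 1.645.
Power = Φ(δ − 1.645) + Φ(−δ − 1.645) = Φ(1.723) + Φ(-5.012) = 0.9575 + 0.0000 = 0.9575.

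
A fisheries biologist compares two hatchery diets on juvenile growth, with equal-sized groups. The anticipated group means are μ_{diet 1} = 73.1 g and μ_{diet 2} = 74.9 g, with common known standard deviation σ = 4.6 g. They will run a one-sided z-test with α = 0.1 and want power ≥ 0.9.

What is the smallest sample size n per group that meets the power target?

Standardized effect: d = |μ_{diet 1} − μ_{diet 2}| / σ = |73.1 − 74.9| / 4.6 = 0.3913
For power 0.9 need Φ(δ − z_{0.1}) = 0.9, so δ = z_{0.1} + z_{0.10} = 1.282 + 1.282 = 2.563.
δ = d·√(n/2) ⇒ n = 2(δ/d)² = 2 × (2.563 / 0.3913)² = 85.81.
Round up to the next whole unit.

n = 86 per group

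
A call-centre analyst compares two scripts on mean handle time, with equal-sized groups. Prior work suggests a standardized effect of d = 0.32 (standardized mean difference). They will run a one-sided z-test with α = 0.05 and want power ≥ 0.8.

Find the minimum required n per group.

Set Φ(δ − 1.645) = 0.8; then δ − 1.645 = Φ⁻¹(0.8) = 0.842, giving δ = 2.486.
δ = d·√(n/2) ⇒ n = 2(δ/d)² = 2 × (2.486 / 0.32)² = 120.75.
Round up to the next whole unit.

n = 121 per group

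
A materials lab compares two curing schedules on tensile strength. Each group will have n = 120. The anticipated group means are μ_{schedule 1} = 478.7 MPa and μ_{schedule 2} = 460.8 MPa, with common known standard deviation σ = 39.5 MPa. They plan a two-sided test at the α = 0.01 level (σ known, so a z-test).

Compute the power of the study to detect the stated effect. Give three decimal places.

Standardized effect: d = |μ_{schedule 1} − μ_{schedule 2}| / σ = |478.7 − 460.8| / 39.5 = 0.4532
Noncentrality parameter: δ = d·√(n/2) = 0.4532 × √(120/2) = 3.5102
Two-sided α = 0.01 → critical value z_{0.005} = 2.576.
Power = Φ(δ − 2.576) + Φ(−δ − 2.576) = Φ(0.934) + Φ(-6.086) = 0.8249 + 0.0000 = 0.8249.

Power ≈ 0.825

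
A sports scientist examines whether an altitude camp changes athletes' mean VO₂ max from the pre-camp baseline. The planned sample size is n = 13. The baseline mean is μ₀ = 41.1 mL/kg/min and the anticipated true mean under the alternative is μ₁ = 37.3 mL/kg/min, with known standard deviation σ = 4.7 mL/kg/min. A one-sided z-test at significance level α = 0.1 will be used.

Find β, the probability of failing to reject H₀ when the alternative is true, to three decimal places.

Standardized effect: d = |μ₁ − μ₀| / σ = |37.3 − 41.1| / 4.7 = 0.8085
Noncentrality parameter: δ = d·√n = 0.8085 × √13 = 2.9151
Critical value for a one-sided test at α = 0.1: z_α = 1.282.
Power = P(Z > 1.282 − δ) = Φ(1.634) = 0.9488.
Type II error: β = 1 − power = 1 − 0.9488 = 0.0512.

β ≈ 0.051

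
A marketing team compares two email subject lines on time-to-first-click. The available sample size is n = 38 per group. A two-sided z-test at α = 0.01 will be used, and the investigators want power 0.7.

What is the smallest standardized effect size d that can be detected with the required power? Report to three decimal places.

Required noncentrality: δ = z_{0.005} + z_{0.30} = 2.576 + 0.524 = 3.100.
(Lower-tail contribution to power is negligible for δ > 0.)
δ = d·√(n/2) ⇒ d = δ/√(n/2) = 3.100/√(38/2) = 0.7112.

d ≈ 0.711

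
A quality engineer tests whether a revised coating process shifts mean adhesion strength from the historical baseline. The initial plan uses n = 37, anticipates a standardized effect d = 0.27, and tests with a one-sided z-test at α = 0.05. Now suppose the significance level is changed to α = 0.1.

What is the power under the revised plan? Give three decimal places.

Power ≈ 0.641

δ = d·√n = 0.27 × √37 = 1.6423 (unchanged). New critical value: z_{0.1} = 1.282.
Revised power = Φ(δ − 1.282) = Φ(0.361) = 0.6409.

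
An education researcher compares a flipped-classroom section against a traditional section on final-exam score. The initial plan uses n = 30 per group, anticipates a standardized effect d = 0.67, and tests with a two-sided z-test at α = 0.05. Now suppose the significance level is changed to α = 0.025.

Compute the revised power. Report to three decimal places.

δ = d·√(n/2) = 0.67 × √(30/2) = 2.5949 (unchanged). New critical value: z_{0.0125} = 2.241.
Revised power = Φ(δ − 2.241) + Φ(−δ − 2.241) = Φ(0.353) + Φ(-4.836) = 0.6381 + 0.0000 = 0.6381.

Power ≈ 0.638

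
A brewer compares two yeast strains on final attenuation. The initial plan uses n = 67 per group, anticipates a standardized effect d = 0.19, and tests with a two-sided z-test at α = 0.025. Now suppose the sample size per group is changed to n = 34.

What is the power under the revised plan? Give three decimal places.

With n = 34 per group: δ = d·√(n/2) = 0.19 × √(34/2) = 0.7834. Critical value z_{0.0125} = 2.241.
Revised power = Φ(δ − 2.241) + Φ(−δ − 2.241) = Φ(-1.458) + Φ(-3.025) = 0.0724 + 0.0012 = 0.0737.

Power ≈ 0.074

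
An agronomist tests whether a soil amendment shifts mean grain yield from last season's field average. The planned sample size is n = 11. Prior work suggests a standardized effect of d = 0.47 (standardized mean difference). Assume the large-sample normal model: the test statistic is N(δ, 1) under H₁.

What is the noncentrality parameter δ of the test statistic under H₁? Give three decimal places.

δ ≈ 1.559

δ = d·√n = 0.47 × √11 = 1.5588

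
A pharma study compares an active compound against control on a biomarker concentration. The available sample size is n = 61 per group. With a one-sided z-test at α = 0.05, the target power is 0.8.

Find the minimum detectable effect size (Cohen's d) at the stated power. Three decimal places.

Need Φ(δ − 1.645) = 0.8, so δ = 1.645 + 0.842 = 2.486.
δ = d·√(n/2) ⇒ d = δ/√(n/2) = 2.486/√(61/2) = 0.4502.

d ≈ 0.450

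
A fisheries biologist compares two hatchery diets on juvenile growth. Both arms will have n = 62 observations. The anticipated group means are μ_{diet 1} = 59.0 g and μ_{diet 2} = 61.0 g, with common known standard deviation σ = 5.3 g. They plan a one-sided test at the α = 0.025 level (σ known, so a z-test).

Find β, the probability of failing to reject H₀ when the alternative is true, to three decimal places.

β ≈ 0.444

Standardized effect: d = |μ_{diet 1} − μ_{diet 2}| / σ = |59.0 − 61.0| / 5.3 = 0.3774
Noncentrality parameter: δ = d·√(n/2) = 0.3774 × √(62/2) = 2.1010
Critical value for a one-sided test at α = 0.025: z_α = 1.960.
Power = Φ(δ − 1.960) = Φ(0.141) = 0.5561.
Type II error: β = 1 − power = 1 − 0.5561 = 0.4439.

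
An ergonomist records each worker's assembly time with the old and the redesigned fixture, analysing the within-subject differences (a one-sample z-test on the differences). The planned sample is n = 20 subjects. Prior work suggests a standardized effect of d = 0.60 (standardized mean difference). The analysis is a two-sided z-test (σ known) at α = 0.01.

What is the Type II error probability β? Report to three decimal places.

β ≈ 0.457

Noncentrality parameter: λ = d·√n = 0.60 × √20 = 2.6833
Critical value for a two-sided test at α = 0.01: z_{α/2} = 2.576.
Power = Φ(λ − 2.576) + Φ(−λ − 2.576) = Φ(0.107) + Φ(-5.259) = 0.5428 + 0.0000 = 0.5428.
Type II error: β = 1 − power = 1 − 0.5428 = 0.4572.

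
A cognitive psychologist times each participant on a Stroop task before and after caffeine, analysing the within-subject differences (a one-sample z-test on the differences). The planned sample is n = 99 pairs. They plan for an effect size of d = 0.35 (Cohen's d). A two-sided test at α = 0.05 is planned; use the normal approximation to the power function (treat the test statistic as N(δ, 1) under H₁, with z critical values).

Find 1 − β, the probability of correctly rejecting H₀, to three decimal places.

Power ≈ 0.936

Noncentrality parameter: δ = d·√n = 0.35 × √99 = 3.4825
Critical value for a two-sided test at α = 0.05: z_{α/2} = 1.960.
Power = Φ(δ − 1.960) + Φ(−δ − 1.960) = Φ(1.522) + Φ(-5.442) = 0.9361 + 0.0000 = 0.9361.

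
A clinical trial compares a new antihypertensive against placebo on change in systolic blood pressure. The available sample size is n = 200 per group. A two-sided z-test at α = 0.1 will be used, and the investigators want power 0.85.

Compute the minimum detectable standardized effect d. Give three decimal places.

Need Φ(δ − 1.645) = 0.85, so δ = 1.645 + 1.036 = 2.681.
(Lower-tail contribution to power is negligible for δ > 0.)
δ = d·√(n/2) ⇒ d = δ/√(n/2) = 2.681/√(200/2) = 0.2681.

d ≈ 0.268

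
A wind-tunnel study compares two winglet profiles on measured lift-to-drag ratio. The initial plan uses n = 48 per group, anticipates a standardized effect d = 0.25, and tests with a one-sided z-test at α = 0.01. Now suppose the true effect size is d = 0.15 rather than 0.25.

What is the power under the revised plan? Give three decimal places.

With d = 0.15: δ = d·√(n/2) = 0.15 × √(48/2) = 0.7348. Critical value z_{0.01} = 2.326.
Revised power = P(Z > 2.326 − δ) = Φ(-1.592) = 0.0557.

Power ≈ 0.056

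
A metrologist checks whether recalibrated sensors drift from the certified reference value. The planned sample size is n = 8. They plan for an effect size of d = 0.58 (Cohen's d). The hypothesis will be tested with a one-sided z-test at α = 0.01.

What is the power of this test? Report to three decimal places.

Power ≈ 0.246

Noncentrality parameter: δ = d·√n = 0.58 × √8 = 1.6405
Critical value for a one-sided test at α = 0.01: z_α = 2.326.
Power = Φ(δ − 2.326) = Φ(-0.686) = 0.2464.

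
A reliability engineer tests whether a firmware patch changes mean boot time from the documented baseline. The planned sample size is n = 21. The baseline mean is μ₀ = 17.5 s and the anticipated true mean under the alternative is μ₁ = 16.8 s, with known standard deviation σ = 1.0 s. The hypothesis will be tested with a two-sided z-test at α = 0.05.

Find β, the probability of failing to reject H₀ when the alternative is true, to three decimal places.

β ≈ 0.106

Standardized effect: d = |μ₁ − μ₀| / σ = |16.8 − 17.5| / 1.0 = 0.7000
Noncentrality parameter: λ = d·√n = 0.7000 × √21 = 3.2078
Two-sided α = 0.05 → critical value z_{0.025} = 1.960.
Power = Φ(λ − 1.960) + Φ(−λ − 1.960) = Φ(1.248) + Φ(-5.168) = 0.8940 + 0.0000 = 0.8940.
Type II error: β = 1 − power = 1 − 0.8940 = 0.1060.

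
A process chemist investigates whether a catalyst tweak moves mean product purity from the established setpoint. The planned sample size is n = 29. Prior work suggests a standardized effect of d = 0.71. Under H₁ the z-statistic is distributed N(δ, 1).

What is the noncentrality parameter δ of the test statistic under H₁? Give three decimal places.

δ ≈ 3.823

The noncentrality parameter scales effect size by the design's sample-size factor: δ = d·√n = 0.71 × √29 = 3.8235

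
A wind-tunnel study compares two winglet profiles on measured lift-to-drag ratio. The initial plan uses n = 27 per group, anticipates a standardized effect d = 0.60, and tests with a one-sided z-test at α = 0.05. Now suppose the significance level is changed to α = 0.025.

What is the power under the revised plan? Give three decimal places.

Power ≈ 0.597

δ = d·√(n/2) = 0.60 × √(27/2) = 2.2045 (unchanged). New critical value: z_{0.025} = 1.960.
Revised power = P(Z > 1.960 − δ) = Φ(0.245) = 0.5966.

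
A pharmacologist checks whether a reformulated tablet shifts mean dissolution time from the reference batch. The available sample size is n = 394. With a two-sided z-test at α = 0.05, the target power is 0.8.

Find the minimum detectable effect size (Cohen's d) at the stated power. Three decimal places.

d ≈ 0.141

Need Φ(δ − 1.960) = 0.8, so δ = 1.960 + 0.842 = 2.802.
(Lower-tail contribution to power is negligible for δ > 0.)
δ = d·√n ⇒ d = δ/√n = 2.802/√394 = 0.1411.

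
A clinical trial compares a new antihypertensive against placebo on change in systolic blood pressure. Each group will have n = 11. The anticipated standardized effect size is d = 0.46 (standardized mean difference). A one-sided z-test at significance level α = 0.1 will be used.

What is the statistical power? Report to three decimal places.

Power ≈ 0.420

Noncentrality parameter: δ = d·√(n/2) = 0.46 × √(11/2) = 1.0788
One-sided α = 0.1 → critical value z_{0.1} = 1.282.
Power = P(Z > 1.282 − δ) = Φ(-0.203) = 0.4197.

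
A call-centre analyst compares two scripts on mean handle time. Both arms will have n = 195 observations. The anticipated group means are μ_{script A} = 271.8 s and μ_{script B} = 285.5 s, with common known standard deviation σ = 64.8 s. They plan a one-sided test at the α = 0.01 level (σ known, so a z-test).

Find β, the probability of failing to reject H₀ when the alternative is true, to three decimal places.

Standardized effect: d = |μ_{script A} − μ_{script B}| / σ = |271.8 − 285.5| / 64.8 = 0.2114
Noncentrality parameter: λ = d·√(n/2) = 0.2114 × √(195/2) = 2.0876
One-sided α = 0.01 → critical value z_{0.01} = 2.326.
Power = Φ(λ − 2.326) = Φ(-0.239) = 0.4057.
Type II error: β = 1 − power = 1 − 0.4057 = 0.5943.

β ≈ 0.594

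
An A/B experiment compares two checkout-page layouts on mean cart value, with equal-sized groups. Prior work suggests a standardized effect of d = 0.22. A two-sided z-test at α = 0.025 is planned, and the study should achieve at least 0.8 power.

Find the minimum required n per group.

Set Φ(δ − 2.241) = 0.8; then δ − 2.241 = Φ⁻¹(0.8) = 0.842, giving δ = 3.083.
(The Φ(−δ − z_{α/2}) term is vanishingly small for δ > 0 and is dropped in the standard sample-size formula.)
δ = d·√(n/2) ⇒ n = 2(δ/d)² = 2 × (3.083 / 0.22)² = 392.77.
Round up to the next whole unit.

n = 393 per group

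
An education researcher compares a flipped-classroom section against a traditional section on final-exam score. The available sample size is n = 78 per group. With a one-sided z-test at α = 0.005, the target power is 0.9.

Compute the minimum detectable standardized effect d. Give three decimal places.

d ≈ 0.618

Required noncentrality: δ = z_{0.005} + z_{0.10} = 2.576 + 1.282 = 3.857.
δ = d·√(n/2) ⇒ d = δ/√(n/2) = 3.857/√(78/2) = 0.6177.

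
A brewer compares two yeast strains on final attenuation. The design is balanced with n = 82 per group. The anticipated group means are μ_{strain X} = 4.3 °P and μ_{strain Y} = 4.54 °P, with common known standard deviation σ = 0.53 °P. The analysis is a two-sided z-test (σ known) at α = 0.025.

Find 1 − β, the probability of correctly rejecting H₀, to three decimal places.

Standardized effect: d = |μ_{strain X} − μ_{strain Y}| / σ = |4.3 − 4.54| / 0.53 = 0.4528
Noncentrality parameter: δ = d·√(n/2) = 0.4528 × √(82/2) = 2.8995
Two-sided α = 0.025 → critical value z_{0.0125} = 2.241.
Power = Φ(δ − 2.241) + Φ(−δ − 2.241) = Φ(0.658) + Φ(-5.141) = 0.7448 + 0.0000 = 0.7448.

Power ≈ 0.745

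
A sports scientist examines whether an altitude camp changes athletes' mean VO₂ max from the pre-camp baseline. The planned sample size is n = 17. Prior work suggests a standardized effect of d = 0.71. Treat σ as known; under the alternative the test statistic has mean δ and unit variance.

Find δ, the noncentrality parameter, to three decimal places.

δ = d·√n = 0.71 × √17 = 2.9274

δ ≈ 2.927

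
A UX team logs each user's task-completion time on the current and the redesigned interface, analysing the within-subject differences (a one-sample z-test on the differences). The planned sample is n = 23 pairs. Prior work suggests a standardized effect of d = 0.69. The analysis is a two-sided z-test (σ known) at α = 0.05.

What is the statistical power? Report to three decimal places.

Noncentrality parameter: δ = d·√n = 0.69 × √23 = 3.3091
Critical value for a two-sided test at α = 0.05: z_{α/2} = 1.960.
Power = Φ(δ − 1.960) + Φ(−δ − 1.960) = Φ(1.349) + Φ(-5.269) = 0.9114 + 0.0000 = 0.9114.

Power ≈ 0.911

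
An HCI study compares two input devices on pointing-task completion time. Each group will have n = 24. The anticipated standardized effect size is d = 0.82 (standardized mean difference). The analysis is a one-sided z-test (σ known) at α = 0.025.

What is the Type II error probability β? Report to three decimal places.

β ≈ 0.189

Noncentrality parameter: δ = d·√(n/2) = 0.82 × √(24/2) = 2.8406
One-sided α = 0.025 → critical value z_{0.025} = 1.960.
Power = P(Z > 1.960 − δ) = Φ(0.881) = 0.8107.
Type II error: β = 1 − power = 1 − 0.8107 = 0.1893.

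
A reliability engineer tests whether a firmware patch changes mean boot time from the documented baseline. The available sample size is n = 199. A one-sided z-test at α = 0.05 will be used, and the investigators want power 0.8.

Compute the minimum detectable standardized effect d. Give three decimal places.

Need Φ(δ − 1.645) = 0.8, so δ = 1.645 + 0.842 = 2.486.
δ = d·√n ⇒ d = δ/√n = 2.486/√199 = 0.1763.

d ≈ 0.176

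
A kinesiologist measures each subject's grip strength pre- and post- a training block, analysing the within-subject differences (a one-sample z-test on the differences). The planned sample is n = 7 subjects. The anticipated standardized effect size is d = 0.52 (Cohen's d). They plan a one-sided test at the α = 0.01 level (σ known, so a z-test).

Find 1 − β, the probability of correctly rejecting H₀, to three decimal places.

Power ≈ 0.171

Noncentrality parameter: δ = d·√n = 0.52 × √7 = 1.3758
One-sided α = 0.01 → critical value z_{0.01} = 2.326.
Power = Φ(δ − 2.326) = Φ(-0.951) = 0.1709.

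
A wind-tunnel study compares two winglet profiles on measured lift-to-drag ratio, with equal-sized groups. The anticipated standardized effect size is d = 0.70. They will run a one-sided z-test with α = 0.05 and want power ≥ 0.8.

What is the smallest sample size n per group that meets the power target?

n = 26 per group

Set Φ(δ − 1.645) = 0.8; then δ − 1.645 = Φ⁻¹(0.8) = 0.842, giving δ = 2.486.
δ = d·√(n/2) ⇒ n = 2(δ/d)² = 2 × (2.486 / 0.70)² = 25.23.
Round up to the next whole unit.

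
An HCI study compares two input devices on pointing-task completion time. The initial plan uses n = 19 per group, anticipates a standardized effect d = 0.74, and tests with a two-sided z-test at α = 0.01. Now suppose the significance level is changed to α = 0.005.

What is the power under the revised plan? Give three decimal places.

δ = d·√(n/2) = 0.74 × √(19/2) = 2.2808 (unchanged). New critical value: z_{0.0025} = 2.807.
Revised power = Φ(δ − 2.807) + Φ(−δ − 2.807) = Φ(-0.526) + Φ(-5.088) = 0.2994 + 0.0000 = 0.2994.

Power ≈ 0.299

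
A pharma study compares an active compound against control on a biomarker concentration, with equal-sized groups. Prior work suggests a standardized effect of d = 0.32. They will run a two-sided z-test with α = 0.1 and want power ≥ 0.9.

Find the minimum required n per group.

n = 168 per group

For power 0.9 need Φ(δ − z_{0.05}) = 0.9, so δ = z_{0.05} + z_{0.10} = 1.645 + 1.282 = 2.926.
(Ignoring the negligible lower-tail rejection probability gives the usual closed-form inversion.)
δ = d·√(n/2) ⇒ n = 2(δ/d)² = 2 × (2.926 / 0.32)² = 167.26.
Round up to the next whole unit.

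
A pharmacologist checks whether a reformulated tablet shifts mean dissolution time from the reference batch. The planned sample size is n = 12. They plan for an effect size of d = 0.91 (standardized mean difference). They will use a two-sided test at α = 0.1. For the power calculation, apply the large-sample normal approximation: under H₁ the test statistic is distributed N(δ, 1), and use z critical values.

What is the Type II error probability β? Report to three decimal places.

β ≈ 0.066

Noncentrality parameter: δ = d·√n = 0.91 × √12 = 3.1523
Two-sided α = 0.1 → critical value z_{0.05} = 1.645.
Power = Φ(δ − 1.645) + Φ(−δ − 1.645) = Φ(1.507) + Φ(-4.797) = 0.9342 + 0.0000 = 0.9342.
Type II error: β = 1 − power = 1 − 0.9342 = 0.0658.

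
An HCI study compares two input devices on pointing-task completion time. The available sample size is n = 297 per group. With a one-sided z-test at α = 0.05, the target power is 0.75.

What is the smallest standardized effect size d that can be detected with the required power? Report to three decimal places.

d ≈ 0.190

Need Φ(δ − 1.645) = 0.75, so δ = 1.645 + 0.674 = 2.319.
δ = d·√(n/2) ⇒ d = δ/√(n/2) = 2.319/√(297/2) = 0.1903.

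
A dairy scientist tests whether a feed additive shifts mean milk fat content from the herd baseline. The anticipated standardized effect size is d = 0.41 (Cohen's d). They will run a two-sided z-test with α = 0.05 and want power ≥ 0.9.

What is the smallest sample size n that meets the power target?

n = 63

For power 0.9 need Φ(δ − z_{0.025}) = 0.9, so δ = z_{0.025} + z_{0.10} = 1.960 + 1.282 = 3.242.
(For δ > 0 the lower-tail rejection region contributes negligibly to power, so the one-term inversion is standard.)
δ = d·√n ⇒ n = (δ/d)² = (3.242 / 0.41)² = 62.51.
Round up to the next whole unit.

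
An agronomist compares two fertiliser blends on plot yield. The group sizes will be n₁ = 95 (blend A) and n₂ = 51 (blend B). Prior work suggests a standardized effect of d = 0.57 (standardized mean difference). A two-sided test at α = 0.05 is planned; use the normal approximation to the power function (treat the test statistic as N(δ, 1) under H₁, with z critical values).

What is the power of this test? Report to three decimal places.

Power ≈ 0.907

Noncentrality parameter: δ = d / √(1/n₁ + 1/n₂) = 0.57 / √(1/95 + 1/51) = 3.2836
Critical value for a two-sided test at α = 0.05: z_{α/2} = 1.960.
Power = Φ(δ − 1.960) + Φ(−δ − 1.960) = Φ(1.324) + Φ(-5.244) = 0.9072 + 0.0000 = 0.9072.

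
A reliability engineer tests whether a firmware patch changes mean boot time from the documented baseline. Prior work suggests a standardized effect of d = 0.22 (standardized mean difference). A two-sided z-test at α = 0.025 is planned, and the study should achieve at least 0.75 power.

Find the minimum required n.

For power 0.75 need Φ(δ − z_{0.0125}) = 0.75, so δ = z_{0.0125} + z_{0.25} = 2.241 + 0.674 = 2.916.
(Ignoring the negligible lower-tail rejection probability gives the usual closed-form inversion.)
δ = d·√n ⇒ n = (δ/d)² = (2.916 / 0.22)² = 175.67.
Round up to the next whole unit.

n = 176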